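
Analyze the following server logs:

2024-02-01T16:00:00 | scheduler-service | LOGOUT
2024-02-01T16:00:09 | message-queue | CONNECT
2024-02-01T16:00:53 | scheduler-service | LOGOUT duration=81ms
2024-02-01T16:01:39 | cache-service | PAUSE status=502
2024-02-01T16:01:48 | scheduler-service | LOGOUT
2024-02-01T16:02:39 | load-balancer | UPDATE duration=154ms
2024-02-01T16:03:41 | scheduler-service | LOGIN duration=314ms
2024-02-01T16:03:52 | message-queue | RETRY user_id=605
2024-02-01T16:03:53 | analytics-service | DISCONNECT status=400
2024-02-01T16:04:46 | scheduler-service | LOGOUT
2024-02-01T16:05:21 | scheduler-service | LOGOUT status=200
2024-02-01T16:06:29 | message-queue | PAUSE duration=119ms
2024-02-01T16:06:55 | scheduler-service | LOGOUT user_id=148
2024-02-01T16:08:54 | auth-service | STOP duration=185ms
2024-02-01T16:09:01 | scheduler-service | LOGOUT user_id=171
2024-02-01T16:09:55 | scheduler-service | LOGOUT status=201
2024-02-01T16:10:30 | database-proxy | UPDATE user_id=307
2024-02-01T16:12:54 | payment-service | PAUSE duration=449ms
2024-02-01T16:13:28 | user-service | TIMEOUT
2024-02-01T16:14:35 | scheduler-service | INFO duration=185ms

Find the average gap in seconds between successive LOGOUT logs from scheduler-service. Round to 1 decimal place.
85.0

To calculate average interval:

1. Find all LOGOUT events for scheduler-service in order
2. Calculate time gaps between consecutive events
3. Compute mean of gaps: 595 / 7 = 85.0 seconds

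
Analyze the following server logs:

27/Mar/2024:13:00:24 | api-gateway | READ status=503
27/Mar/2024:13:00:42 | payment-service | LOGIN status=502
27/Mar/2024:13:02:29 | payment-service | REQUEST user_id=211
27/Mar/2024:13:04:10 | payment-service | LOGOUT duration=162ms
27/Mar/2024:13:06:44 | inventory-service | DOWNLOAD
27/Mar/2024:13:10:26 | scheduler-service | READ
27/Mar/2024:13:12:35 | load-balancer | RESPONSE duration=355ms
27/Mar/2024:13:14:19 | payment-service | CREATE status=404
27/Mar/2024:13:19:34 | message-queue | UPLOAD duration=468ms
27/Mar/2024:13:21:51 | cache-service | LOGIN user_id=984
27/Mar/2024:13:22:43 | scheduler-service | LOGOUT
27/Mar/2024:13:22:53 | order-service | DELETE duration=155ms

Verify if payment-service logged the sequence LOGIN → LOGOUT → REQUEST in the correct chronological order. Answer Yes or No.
No

To verify sequence order:

1. Find all events in sequence LOGIN → LOGOUT → REQUEST for payment-service
2. Extract their timestamps
3. Check if timestamps are in ascending order
4. Result: No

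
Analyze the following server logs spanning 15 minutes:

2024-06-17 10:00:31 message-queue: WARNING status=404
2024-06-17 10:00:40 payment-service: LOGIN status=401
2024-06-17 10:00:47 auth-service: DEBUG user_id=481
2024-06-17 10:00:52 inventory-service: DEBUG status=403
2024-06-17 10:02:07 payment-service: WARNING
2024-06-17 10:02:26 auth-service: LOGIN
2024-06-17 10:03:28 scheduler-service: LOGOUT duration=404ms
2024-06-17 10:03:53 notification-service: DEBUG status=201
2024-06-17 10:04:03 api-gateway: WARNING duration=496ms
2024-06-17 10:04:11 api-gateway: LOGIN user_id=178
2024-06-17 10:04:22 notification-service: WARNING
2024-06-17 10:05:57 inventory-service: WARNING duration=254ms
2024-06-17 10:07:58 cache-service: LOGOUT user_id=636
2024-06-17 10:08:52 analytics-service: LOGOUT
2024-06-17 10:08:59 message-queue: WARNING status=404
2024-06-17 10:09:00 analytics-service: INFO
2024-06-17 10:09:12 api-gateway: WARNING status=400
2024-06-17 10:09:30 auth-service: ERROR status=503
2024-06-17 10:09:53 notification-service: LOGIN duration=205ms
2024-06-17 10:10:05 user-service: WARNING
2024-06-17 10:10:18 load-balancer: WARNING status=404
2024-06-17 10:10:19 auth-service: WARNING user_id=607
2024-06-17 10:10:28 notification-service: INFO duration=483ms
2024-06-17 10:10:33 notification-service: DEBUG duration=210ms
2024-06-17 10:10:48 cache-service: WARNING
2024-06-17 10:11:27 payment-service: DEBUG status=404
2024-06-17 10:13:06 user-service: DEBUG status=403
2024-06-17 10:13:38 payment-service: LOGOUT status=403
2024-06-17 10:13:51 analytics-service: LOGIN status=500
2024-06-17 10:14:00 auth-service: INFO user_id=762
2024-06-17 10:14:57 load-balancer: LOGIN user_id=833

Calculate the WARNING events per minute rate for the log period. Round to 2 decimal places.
0.73

To calculate the rate:

1. Count total WARNING events: 11
2. Total time period: 15 minutes
3. Rate = 11 / 15 = 0.73 events per minute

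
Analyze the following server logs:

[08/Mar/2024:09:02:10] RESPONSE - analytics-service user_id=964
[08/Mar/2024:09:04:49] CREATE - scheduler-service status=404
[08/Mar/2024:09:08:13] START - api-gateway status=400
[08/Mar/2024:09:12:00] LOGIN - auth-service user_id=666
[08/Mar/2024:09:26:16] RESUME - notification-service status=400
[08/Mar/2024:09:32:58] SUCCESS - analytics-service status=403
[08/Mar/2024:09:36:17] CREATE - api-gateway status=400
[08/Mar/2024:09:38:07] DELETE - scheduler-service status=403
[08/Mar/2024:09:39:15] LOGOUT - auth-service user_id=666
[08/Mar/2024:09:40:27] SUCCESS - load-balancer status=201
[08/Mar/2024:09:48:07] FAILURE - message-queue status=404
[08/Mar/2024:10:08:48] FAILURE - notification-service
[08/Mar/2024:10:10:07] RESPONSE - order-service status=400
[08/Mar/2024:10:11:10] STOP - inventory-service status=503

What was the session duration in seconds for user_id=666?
1635

To calculate session duration:

1. Find LOGIN event for user_id=666: 08/Mar/2024:09:12:00
2. Find LOGOUT event for user_id=666: 08/Mar/2024:09:39:15
3. Session duration: 08/Mar/2024:09:39:15 - 08/Mar/2024:09:12:00 = 1635 seconds (27 minutes)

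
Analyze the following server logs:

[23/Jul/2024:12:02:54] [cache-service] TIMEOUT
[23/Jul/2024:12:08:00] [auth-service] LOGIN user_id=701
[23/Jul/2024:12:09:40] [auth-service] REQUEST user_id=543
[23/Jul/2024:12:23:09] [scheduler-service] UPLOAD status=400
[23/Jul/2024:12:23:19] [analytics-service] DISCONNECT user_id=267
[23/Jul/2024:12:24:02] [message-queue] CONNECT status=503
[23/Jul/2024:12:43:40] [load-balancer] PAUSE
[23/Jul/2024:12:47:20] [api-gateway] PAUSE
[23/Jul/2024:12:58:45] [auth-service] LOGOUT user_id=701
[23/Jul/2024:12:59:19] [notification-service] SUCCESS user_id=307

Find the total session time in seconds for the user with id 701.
3045

To calculate session duration:

1. Find LOGIN event for user_id=701: 23/Jul/2024:12:08:00
2. Find LOGOUT event for user_id=701: 23/Jul/2024:12:58:45
3. Session duration: 23/Jul/2024:12:58:45 - 23/Jul/2024:12:08:00 = 3045 seconds (50 minutes)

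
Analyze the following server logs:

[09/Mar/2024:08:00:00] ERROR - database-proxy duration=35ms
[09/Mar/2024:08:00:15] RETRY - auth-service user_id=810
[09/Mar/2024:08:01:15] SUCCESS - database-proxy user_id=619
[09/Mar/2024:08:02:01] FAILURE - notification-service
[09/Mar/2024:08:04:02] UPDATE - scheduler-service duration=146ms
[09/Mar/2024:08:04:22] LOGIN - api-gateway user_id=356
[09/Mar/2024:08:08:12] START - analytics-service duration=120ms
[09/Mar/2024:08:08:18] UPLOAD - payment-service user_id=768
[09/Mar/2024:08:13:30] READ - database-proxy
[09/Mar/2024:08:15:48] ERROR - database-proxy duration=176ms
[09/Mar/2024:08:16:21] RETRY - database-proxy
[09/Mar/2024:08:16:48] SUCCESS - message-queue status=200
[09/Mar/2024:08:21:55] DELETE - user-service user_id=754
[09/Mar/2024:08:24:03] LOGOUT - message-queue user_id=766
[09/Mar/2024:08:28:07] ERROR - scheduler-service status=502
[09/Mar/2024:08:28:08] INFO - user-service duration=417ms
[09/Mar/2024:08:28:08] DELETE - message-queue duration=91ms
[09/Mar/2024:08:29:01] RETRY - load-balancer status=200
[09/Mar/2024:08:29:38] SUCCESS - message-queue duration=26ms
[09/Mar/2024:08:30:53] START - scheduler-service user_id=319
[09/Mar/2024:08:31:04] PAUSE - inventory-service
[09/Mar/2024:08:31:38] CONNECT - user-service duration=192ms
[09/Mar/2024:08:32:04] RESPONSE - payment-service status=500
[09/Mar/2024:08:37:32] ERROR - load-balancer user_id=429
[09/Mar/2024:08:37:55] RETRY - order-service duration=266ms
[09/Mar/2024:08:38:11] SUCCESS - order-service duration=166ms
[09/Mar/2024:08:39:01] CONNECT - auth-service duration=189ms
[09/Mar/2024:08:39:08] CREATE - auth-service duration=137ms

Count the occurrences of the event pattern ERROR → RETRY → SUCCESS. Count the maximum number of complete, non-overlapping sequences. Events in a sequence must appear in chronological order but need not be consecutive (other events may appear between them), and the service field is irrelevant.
4

To count sequences:

1. Look for pattern: ERROR → RETRY → SUCCESS
2. Greedily scan the log in chronological order, matching each sequence element in turn (ignoring service)
3. Each time the full pattern completes, increment the count and restart matching from the next event
4. Complete non-overlapping sequences found: 4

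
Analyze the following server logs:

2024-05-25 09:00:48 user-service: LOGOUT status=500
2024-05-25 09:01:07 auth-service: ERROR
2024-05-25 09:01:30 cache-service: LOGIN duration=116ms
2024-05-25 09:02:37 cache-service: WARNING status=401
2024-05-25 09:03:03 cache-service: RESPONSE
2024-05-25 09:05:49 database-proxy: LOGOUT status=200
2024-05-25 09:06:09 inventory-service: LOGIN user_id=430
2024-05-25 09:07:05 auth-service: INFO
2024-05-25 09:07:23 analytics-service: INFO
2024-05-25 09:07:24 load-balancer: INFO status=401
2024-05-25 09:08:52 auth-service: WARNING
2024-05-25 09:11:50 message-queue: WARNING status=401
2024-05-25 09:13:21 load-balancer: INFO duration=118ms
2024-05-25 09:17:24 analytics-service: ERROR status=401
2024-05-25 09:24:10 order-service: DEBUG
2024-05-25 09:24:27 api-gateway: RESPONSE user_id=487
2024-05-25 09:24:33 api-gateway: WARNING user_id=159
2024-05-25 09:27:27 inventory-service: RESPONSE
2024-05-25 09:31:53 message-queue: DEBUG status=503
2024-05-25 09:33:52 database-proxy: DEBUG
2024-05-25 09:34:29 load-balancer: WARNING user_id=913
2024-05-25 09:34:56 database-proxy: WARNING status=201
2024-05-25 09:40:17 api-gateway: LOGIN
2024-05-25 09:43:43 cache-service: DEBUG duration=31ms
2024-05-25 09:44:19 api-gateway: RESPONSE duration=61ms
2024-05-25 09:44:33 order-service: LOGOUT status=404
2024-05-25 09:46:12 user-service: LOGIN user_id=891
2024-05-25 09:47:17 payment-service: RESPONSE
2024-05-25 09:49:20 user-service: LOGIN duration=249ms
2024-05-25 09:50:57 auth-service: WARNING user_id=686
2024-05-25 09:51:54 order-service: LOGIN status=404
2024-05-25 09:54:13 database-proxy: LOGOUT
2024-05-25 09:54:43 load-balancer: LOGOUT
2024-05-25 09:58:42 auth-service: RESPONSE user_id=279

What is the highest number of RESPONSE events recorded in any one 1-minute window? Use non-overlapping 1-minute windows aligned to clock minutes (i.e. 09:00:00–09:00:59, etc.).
1

To find the burst window:

1. Divide the log period into non-overlapping 1-minute windows starting at 09:00
2. Count RESPONSE events in each window
3. Find the window with maximum count
4. Maximum events in a window: 1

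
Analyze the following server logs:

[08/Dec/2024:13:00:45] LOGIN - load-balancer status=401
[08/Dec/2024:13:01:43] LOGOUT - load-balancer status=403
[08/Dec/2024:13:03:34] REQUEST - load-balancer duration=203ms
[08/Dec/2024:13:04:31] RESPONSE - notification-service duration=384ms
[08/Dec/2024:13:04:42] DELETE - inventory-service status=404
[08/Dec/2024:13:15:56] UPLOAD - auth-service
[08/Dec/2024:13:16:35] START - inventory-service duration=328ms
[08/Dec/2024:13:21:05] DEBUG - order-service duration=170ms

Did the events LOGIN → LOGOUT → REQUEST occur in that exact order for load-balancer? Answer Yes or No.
Yes

To verify sequence order:

1. Find all events in sequence LOGIN → LOGOUT → REQUEST for load-balancer
2. Extract their timestamps
3. Check if timestamps are in ascending order
4. Result: Yes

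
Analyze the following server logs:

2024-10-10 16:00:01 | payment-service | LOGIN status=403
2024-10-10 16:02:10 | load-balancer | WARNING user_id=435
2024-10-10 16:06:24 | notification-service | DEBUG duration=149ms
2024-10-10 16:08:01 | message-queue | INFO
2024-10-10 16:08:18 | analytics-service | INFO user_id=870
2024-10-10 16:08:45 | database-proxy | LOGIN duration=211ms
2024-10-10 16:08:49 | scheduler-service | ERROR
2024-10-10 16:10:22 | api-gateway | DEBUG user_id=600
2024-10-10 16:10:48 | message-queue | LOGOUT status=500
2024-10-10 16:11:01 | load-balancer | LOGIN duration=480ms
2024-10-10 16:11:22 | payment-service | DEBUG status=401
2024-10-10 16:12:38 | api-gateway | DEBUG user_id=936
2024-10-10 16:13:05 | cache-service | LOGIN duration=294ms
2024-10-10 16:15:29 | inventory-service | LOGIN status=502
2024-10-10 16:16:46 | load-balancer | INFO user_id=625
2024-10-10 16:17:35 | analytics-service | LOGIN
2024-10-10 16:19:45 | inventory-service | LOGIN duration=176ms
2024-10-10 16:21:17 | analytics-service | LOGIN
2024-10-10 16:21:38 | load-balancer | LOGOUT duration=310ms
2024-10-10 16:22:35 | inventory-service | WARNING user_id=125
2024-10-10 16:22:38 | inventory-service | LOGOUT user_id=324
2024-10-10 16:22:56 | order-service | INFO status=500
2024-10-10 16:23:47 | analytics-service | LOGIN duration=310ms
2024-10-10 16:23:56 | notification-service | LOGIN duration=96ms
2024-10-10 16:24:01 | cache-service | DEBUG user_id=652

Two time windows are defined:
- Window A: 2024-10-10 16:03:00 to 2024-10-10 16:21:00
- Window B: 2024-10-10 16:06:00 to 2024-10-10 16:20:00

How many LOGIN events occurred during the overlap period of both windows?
6

To find overlap events:

1. Window A: 2024-10-10 16:03:00 to 2024-10-10 16:21:00
2. Window B: 2024-10-10 16:06:00 to 2024-10-10 16:20:00
3. Overlap period: 2024-10-10 16:06:00 to 2024-10-10 16:20:00
4. Count LOGIN events in overlap: 6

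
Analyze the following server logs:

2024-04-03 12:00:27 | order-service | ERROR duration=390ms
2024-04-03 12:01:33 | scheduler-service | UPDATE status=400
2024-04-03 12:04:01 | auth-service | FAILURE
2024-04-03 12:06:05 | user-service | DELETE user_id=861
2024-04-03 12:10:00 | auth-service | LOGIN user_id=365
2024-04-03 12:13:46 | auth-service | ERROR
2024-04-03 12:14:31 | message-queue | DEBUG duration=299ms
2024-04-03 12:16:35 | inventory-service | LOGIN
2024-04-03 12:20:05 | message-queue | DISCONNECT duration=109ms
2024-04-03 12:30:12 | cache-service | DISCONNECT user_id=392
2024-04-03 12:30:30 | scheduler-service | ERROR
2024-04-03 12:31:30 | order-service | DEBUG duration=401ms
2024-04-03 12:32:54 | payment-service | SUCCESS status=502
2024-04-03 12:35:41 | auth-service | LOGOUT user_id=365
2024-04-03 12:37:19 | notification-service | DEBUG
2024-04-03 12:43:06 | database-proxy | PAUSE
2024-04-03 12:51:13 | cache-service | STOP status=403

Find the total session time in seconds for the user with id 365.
1541

To calculate session duration:

1. Find LOGIN event for user_id=365: 2024-04-03 12:10:00
2. Find LOGOUT event for user_id=365: 2024-04-03 12:35:41
3. Session duration: 2024-04-03 12:35:41 - 2024-04-03 12:10:00 = 1541 seconds (25 minutes)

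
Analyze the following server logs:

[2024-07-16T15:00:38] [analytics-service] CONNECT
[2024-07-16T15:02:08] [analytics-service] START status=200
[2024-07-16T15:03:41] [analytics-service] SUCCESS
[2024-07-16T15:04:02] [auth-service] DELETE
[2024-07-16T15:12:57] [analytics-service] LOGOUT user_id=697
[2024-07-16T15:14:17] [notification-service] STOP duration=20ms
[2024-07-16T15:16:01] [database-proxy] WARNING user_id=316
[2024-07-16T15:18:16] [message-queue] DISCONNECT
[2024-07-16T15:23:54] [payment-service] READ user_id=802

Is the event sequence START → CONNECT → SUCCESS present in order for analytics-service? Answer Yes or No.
No

To verify sequence order:

1. Find all events in sequence START → CONNECT → SUCCESS for analytics-service
2. Extract their timestamps
3. Check if timestamps are in ascending order
4. Result: No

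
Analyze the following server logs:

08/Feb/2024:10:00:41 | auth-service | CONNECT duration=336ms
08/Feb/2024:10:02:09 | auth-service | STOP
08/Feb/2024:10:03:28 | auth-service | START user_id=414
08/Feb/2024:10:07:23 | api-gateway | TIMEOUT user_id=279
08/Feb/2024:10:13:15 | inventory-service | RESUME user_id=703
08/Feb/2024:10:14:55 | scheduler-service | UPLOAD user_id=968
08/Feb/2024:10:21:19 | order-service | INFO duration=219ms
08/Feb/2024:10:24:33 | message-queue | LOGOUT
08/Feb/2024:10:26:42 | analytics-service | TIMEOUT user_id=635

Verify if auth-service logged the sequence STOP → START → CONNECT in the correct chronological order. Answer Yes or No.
No

To verify sequence order:

1. Find all events in sequence STOP → START → CONNECT for auth-service
2. Extract their timestamps
3. Check if timestamps are in ascending order
4. Result: No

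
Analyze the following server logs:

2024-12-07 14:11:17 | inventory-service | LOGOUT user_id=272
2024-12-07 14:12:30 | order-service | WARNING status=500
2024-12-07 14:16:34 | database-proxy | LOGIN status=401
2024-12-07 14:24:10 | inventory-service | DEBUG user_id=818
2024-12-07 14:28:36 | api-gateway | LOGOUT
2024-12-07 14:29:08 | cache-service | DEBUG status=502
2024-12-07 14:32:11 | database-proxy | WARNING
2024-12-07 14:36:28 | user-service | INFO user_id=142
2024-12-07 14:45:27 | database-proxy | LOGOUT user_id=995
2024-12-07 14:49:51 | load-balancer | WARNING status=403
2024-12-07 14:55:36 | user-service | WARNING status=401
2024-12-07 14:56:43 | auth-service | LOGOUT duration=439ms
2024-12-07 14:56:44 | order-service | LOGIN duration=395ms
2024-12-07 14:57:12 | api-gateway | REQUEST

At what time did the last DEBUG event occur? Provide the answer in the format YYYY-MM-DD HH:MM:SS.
2024-12-07 14:29:08

To find the last event:

1. Filter for all DEBUG events
2. Sort by timestamp
3. Select the last one
4. Timestamp: 2024-12-07 14:29:08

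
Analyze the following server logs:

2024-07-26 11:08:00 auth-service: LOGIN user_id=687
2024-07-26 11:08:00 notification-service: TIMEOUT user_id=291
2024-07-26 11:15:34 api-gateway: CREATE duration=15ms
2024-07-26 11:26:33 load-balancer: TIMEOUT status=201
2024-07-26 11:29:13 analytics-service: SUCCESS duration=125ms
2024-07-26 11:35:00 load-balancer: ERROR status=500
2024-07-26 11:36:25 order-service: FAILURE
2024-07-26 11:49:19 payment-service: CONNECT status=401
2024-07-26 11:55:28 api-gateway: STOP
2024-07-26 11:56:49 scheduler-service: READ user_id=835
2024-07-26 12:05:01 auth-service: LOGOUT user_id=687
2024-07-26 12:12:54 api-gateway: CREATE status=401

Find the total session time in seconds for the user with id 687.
3421

To calculate session duration:

1. Find LOGIN event for user_id=687: 2024-07-26 11:08:00
2. Find LOGOUT event for user_id=687: 2024-07-26 12:05:01
3. Session duration: 2024-07-26 12:05:01 - 2024-07-26 11:08:00 = 3421 seconds (57 minutes)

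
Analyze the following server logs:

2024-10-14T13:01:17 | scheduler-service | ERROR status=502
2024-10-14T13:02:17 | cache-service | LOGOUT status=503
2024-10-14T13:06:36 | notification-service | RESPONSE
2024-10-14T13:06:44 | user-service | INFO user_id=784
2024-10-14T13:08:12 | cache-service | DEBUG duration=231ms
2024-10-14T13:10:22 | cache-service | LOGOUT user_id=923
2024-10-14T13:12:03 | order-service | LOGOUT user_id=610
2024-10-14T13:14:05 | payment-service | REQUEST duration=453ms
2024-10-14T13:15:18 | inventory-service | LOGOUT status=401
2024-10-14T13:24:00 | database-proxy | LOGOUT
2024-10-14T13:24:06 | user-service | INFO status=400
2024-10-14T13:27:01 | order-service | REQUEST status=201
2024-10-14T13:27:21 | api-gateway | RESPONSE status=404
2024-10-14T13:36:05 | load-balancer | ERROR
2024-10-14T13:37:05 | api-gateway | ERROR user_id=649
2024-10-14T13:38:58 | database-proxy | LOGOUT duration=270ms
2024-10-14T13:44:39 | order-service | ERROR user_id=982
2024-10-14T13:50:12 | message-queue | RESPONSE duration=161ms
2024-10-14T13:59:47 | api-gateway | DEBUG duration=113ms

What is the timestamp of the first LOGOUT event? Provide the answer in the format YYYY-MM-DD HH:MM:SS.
2024-10-14 13:02:17

To find the first event:

1. Filter for all LOGOUT events
2. Sort by timestamp
3. Select the first one
4. Timestamp: 2024-10-14 13:02:17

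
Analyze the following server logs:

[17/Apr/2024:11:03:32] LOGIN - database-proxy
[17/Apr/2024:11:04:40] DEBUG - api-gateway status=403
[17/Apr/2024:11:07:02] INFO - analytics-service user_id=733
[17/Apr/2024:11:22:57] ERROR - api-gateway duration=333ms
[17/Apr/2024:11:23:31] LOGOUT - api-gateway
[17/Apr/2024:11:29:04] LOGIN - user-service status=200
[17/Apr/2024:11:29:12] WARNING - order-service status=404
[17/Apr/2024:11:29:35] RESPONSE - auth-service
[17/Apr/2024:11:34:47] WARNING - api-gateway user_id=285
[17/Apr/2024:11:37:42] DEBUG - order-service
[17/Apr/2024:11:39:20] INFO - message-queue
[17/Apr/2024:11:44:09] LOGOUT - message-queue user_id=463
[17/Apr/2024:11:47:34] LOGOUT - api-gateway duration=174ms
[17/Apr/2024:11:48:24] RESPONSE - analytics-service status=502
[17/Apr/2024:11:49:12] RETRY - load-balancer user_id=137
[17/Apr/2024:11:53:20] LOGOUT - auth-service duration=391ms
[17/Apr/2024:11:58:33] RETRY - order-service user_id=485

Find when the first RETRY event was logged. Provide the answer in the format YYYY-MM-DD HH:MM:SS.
2024-04-17 11:49:12

To find the first event:

1. Filter for all RETRY events
2. Sort by timestamp
3. Select the first one
4. Timestamp: 2024-04-17 11:49:12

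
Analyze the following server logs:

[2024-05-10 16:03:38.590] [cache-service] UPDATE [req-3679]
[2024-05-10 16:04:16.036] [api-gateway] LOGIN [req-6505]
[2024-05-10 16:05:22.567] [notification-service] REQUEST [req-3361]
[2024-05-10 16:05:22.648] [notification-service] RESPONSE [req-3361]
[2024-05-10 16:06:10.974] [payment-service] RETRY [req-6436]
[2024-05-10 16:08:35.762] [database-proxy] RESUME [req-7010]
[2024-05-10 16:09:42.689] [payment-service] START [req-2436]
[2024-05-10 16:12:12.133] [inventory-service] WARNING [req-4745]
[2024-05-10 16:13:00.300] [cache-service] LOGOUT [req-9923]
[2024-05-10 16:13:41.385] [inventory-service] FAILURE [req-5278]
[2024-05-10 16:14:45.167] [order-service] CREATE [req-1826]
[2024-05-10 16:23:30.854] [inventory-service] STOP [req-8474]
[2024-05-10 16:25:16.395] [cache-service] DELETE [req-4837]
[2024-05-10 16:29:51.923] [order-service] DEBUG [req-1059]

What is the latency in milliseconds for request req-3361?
81

To calculate latency:

1. Find REQUEST with id req-3361: 2024-05-10 16:05:22.567
2. Find RESPONSE with id req-3361: 2024-05-10 16:05:22.648
3. Latency: 2024-05-10 16:05:22.648 - 2024-05-10 16:05:22.567 = 81ms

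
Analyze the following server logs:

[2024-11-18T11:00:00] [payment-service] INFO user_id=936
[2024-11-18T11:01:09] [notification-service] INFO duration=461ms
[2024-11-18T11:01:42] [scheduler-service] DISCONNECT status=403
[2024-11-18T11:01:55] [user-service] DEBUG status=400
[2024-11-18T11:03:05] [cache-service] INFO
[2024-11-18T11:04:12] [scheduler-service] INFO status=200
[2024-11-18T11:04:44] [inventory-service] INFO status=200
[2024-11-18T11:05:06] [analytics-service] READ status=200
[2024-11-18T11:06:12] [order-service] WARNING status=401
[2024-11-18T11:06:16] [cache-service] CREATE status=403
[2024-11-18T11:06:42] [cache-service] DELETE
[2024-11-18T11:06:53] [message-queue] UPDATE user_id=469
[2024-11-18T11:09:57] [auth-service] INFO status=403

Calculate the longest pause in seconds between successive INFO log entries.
313

To find the longest gap:

1. Extract all INFO events in chronological order
2. Calculate time differences between consecutive events
3. Find the maximum difference
4. Longest gap: 313 seconds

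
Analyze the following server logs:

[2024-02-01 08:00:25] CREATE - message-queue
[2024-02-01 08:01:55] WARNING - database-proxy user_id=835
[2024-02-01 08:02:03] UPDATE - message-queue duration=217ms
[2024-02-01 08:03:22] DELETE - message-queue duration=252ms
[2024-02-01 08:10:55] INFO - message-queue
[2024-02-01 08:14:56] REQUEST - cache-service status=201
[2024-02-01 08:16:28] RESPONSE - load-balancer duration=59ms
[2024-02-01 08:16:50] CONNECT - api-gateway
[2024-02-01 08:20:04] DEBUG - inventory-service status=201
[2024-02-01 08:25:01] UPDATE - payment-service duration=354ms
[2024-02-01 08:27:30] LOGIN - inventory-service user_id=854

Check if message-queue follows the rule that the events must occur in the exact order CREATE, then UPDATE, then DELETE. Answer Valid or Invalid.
Valid

To validate ordering:

1. Required order: CREATE → UPDATE → DELETE
2. Rule: the events must occur in the exact order CREATE, then UPDATE, then DELETE
3. Check actual order of events for message-queue
4. Result: Valid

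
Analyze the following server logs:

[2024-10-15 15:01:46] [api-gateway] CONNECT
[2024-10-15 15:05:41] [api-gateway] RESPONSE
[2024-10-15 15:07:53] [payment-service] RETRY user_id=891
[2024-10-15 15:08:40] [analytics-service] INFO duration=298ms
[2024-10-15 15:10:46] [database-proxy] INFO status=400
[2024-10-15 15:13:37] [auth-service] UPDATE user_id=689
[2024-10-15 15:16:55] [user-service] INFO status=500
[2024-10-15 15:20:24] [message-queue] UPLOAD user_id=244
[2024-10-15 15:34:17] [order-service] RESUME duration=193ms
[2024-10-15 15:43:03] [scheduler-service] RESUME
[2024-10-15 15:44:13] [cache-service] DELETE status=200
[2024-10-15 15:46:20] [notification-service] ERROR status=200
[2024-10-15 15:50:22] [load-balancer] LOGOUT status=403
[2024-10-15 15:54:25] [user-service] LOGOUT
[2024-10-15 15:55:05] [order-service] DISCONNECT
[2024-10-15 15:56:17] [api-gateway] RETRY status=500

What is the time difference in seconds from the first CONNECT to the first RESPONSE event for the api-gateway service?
235

To find the time between events:

1. Locate the first CONNECT event for api-gateway: 2024-10-15 15:01:46
2. Locate the first RESPONSE event for api-gateway: 2024-10-15 15:05:41
3. Calculate the difference: 2024-10-15 15:05:41 - 2024-10-15 15:01:46 = 235 seconds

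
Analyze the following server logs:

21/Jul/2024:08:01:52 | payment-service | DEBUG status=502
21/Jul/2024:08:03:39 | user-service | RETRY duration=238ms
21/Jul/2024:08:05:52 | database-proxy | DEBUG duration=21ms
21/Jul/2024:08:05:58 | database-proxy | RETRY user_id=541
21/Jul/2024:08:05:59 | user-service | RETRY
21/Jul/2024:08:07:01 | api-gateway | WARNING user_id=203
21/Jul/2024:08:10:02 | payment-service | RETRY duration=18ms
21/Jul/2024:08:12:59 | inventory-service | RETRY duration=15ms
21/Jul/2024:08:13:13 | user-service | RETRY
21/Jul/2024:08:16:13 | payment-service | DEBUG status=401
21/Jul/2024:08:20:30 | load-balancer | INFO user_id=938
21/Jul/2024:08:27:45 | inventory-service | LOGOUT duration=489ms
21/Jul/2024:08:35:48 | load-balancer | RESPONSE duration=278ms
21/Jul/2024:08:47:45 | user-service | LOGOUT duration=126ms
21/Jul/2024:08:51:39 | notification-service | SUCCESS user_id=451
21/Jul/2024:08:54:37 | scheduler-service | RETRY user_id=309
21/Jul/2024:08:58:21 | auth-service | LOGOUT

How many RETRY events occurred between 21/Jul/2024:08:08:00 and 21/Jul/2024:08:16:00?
3

To count events in the time window:

1. Window boundaries: 21/Jul/2024:08:08:00 to 21/Jul/2024:08:16:00
2. Filter for RETRY events within this window
3. Count matching events: 3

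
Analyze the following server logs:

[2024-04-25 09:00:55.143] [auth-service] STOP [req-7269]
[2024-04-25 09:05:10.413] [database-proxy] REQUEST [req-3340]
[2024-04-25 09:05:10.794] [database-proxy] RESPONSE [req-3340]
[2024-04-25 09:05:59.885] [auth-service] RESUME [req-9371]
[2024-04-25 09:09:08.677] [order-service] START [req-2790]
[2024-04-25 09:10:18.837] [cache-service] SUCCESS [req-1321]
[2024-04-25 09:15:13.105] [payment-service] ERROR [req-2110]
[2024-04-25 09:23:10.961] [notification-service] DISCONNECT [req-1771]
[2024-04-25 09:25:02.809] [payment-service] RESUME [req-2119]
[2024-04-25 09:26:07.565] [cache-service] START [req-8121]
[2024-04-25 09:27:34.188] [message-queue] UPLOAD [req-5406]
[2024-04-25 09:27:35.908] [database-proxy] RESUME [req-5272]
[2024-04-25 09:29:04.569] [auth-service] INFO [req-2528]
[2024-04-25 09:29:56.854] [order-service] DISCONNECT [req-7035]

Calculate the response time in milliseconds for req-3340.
381

To calculate latency:

1. Find REQUEST with id req-3340: 2024-04-25 09:05:10.413
2. Find RESPONSE with id req-3340: 2024-04-25 09:05:10.794
3. Latency: 2024-04-25 09:05:10.794 - 2024-04-25 09:05:10.413 = 381ms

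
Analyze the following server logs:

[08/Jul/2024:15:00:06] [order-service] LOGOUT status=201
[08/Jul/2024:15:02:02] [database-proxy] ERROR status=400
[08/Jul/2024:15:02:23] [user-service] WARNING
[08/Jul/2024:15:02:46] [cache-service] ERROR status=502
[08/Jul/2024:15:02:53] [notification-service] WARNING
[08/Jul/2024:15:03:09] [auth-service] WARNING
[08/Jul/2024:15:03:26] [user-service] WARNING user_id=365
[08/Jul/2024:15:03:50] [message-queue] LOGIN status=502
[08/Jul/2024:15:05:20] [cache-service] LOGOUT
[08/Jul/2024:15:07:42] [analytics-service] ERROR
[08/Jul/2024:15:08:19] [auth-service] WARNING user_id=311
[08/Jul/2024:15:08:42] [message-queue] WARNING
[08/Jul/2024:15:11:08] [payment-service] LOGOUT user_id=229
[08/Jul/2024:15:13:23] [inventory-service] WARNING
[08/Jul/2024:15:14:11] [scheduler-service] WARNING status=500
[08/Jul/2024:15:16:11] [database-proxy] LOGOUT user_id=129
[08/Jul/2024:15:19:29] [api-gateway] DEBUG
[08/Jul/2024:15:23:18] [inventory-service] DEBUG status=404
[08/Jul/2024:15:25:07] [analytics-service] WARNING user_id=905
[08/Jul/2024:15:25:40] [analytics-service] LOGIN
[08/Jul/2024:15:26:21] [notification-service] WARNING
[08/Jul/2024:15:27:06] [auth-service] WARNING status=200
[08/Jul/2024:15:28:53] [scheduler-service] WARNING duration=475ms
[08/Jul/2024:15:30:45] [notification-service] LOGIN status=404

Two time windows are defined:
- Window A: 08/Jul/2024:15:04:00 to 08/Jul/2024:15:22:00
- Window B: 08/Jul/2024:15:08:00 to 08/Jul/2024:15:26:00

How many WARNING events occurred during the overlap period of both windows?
4

To find overlap events:

1. Window A: 08/Jul/2024:15:04:00 to 08/Jul/2024:15:22:00
2. Window B: 08/Jul/2024:15:08:00 to 08/Jul/2024:15:26:00
3. Overlap period: 08/Jul/2024:15:08:00 to 08/Jul/2024:15:22:00
4. Count WARNING events in overlap: 4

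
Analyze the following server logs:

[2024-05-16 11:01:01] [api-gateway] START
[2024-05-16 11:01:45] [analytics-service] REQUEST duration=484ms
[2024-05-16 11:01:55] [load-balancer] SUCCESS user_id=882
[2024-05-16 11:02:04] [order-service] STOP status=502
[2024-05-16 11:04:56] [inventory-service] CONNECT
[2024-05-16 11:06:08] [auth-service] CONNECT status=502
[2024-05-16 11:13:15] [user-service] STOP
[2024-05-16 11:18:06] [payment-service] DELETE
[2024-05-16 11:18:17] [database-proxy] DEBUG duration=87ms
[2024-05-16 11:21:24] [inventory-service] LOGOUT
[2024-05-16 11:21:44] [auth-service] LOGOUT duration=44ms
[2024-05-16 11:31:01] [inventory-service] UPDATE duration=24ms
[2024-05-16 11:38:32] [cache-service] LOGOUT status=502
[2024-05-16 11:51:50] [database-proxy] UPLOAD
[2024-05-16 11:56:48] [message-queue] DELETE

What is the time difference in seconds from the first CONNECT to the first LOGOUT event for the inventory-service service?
988

To find the time between events:

1. Locate the first CONNECT event for inventory-service: 2024-05-16 11:04:56
2. Locate the first LOGOUT event for inventory-service: 2024-05-16 11:21:24
3. Calculate the difference: 2024-05-16 11:21:24 - 2024-05-16 11:04:56 = 988 seconds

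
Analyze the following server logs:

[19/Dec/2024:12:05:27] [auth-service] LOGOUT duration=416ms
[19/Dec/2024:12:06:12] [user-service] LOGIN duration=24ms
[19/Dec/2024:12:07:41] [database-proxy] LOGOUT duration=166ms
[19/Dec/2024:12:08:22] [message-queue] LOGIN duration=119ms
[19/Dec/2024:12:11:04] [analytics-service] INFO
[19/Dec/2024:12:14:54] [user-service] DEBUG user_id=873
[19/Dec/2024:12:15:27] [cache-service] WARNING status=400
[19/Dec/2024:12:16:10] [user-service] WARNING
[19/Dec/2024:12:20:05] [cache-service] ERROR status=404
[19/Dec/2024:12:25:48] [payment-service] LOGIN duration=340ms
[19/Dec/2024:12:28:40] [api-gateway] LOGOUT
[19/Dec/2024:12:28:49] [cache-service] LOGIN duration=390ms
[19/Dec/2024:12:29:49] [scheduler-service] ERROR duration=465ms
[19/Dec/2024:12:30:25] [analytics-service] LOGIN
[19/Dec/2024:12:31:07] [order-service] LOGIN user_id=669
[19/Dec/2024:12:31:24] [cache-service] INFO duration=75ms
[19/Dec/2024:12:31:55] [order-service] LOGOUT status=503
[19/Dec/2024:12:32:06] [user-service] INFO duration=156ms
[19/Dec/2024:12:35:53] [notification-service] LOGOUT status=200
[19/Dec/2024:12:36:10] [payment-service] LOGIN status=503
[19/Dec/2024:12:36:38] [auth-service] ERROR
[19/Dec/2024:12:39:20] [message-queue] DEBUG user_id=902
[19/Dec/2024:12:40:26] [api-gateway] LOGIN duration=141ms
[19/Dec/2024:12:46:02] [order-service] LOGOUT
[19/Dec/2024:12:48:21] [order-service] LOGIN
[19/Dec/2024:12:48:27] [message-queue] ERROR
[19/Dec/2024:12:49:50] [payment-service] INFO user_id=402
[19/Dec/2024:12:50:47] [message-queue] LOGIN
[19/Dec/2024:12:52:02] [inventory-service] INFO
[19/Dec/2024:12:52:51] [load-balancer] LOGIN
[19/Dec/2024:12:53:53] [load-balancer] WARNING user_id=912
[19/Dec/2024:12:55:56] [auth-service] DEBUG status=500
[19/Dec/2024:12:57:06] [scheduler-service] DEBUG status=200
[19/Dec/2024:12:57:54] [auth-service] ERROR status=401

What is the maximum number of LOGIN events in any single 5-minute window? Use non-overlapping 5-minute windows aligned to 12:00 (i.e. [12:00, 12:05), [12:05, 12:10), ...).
2

To find the burst window:

1. Divide the log period into non-overlapping 5-minute windows starting at 12:00
2. Count LOGIN events in each window
3. Find the window with maximum count
4. Maximum events in a window: 2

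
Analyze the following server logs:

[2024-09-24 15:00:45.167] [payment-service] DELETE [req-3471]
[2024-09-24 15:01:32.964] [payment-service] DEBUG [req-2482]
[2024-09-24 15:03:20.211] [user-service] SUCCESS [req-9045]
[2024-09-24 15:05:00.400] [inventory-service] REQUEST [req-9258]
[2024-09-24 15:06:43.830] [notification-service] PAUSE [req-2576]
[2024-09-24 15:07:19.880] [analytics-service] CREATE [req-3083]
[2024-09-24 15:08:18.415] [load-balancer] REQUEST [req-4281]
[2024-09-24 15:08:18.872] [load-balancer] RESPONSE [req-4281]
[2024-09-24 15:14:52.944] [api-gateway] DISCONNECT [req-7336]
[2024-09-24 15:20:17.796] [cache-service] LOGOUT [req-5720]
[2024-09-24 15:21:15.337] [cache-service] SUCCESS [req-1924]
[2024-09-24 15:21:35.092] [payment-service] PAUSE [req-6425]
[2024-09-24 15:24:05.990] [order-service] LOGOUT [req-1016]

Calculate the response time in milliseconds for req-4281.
457

To calculate latency:

1. Find REQUEST with id req-4281: 2024-09-24 15:08:18.415
2. Find RESPONSE with id req-4281: 2024-09-24 15:08:18.872
3. Latency: 2024-09-24 15:08:18.872 - 2024-09-24 15:08:18.415 = 457ms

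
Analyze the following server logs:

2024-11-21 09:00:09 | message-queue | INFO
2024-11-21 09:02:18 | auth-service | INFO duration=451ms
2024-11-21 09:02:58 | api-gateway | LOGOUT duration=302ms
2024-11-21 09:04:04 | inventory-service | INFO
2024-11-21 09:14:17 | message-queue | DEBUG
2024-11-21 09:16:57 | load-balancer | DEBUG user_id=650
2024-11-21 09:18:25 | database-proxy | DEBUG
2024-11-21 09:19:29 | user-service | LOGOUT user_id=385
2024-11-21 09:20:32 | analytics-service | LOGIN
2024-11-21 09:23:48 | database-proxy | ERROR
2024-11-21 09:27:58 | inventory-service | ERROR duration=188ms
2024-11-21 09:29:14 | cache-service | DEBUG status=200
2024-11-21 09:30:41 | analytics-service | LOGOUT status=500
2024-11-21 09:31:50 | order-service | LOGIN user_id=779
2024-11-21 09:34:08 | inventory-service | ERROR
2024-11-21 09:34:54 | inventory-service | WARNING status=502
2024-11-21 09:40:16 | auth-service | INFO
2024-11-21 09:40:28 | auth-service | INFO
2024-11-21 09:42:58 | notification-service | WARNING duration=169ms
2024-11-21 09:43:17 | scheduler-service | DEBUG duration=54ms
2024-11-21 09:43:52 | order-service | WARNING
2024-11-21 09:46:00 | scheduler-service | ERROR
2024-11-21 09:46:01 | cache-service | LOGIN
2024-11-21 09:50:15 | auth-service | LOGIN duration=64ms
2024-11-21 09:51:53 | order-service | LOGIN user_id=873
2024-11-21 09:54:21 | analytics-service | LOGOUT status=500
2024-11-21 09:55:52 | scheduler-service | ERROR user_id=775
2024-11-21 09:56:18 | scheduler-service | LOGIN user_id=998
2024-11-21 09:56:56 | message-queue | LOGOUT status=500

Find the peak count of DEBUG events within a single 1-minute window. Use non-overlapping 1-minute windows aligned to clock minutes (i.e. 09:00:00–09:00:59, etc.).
1

To find the burst window:

1. Divide the log period into non-overlapping 1-minute windows starting at 09:00
2. Count DEBUG events in each window
3. Find the window with maximum count
4. Maximum events in a window: 1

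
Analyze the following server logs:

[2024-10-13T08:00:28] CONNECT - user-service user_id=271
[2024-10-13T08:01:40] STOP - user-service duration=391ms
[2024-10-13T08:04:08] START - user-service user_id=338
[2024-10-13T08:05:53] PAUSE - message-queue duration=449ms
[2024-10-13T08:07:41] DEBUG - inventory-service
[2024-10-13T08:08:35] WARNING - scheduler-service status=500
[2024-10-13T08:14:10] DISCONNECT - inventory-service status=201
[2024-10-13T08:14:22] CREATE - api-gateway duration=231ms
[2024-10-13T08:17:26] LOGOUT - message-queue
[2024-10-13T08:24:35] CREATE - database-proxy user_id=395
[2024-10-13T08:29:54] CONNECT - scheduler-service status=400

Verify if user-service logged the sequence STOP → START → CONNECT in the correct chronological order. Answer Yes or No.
No

To verify sequence order:

1. Find all events in sequence STOP → START → CONNECT for user-service
2. Extract their timestamps
3. Check if timestamps are in ascending order
4. Result: No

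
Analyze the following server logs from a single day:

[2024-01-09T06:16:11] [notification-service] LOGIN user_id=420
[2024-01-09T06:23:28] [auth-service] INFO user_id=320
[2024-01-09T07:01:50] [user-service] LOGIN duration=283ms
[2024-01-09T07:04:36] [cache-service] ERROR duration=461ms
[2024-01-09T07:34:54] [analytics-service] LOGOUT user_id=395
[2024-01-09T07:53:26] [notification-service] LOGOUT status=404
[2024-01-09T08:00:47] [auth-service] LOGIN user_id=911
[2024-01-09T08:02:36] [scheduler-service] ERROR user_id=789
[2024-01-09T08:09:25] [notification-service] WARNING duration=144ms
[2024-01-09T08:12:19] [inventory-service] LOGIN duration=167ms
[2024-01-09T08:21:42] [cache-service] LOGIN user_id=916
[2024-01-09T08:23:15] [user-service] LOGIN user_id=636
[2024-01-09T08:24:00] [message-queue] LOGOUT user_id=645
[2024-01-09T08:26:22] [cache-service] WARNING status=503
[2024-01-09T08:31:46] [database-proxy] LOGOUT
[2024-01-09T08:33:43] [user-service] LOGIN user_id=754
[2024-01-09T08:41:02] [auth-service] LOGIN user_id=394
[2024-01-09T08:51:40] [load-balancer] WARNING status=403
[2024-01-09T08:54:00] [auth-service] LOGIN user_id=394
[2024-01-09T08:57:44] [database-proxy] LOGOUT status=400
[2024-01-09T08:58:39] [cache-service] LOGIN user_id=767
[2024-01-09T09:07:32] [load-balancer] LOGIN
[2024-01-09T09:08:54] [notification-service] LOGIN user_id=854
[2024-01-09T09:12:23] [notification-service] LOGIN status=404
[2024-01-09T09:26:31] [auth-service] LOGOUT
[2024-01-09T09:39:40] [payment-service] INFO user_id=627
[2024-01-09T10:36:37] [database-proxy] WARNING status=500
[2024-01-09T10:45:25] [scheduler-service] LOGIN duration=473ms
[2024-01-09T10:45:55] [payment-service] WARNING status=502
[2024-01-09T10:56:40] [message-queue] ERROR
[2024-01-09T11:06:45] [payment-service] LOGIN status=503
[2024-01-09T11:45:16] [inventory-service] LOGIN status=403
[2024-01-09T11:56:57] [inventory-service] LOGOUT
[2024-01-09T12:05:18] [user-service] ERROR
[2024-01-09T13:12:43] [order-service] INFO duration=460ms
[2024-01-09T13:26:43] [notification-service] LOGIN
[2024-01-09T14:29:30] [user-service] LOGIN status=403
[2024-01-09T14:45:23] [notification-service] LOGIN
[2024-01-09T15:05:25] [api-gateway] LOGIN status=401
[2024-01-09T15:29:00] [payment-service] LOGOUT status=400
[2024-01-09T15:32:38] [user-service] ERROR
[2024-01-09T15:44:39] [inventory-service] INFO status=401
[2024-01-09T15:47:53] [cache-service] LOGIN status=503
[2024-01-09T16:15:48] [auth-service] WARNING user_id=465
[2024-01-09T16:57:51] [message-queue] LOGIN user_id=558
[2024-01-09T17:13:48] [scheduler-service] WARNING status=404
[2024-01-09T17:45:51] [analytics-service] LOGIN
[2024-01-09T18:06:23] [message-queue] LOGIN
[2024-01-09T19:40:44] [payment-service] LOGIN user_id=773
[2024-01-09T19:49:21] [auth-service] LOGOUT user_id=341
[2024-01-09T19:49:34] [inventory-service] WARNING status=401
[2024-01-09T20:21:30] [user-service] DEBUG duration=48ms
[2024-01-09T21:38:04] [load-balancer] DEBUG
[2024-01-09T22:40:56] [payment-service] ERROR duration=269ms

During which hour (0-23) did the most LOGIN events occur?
8

To find the peak hour:

1. Group all LOGIN events by hour
2. Count events in each hour
3. Find hour with maximum count
4. Peak hour: 8 (with 8 events)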